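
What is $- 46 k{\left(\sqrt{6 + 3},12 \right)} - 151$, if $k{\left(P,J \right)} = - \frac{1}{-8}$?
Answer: $- \frac{627}{4} \approx -156.75$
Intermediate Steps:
$k{\left(P,J \right)} = \frac{1}{8}$ ($k{\left(P,J \right)} = \left(-1\right) \left(- \frac{1}{8}\right) = \frac{1}{8}$)
$- 46 k{\left(\sqrt{6 + 3},12 \right)} - 151 = \left(-46\right) \frac{1}{8} - 151 = - \frac{23}{4} - 151 = - \frac{627}{4}$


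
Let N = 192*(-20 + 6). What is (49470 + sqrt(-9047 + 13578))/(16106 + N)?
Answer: 24735/6709 + sqrt(4531)/13418 ≈ 3.6919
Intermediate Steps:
N = -2688 (N = 192*(-14) = -2688)
(49470 + sqrt(-9047 + 13578))/(16106 + N) = (49470 + sqrt(-9047 + 13578))/(16106 - 2688) = (49470 + sqrt(4531))/13418 = (49470 + sqrt(4531))*(1/13418) = 24735/6709 + sqrt(4531)/13418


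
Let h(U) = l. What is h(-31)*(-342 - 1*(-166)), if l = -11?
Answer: 1936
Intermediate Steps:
h(U) = -11
h(-31)*(-342 - 1*(-166)) = -11*(-342 - 1*(-166)) = -11*(-342 + 166) = -11*(-176) = 1936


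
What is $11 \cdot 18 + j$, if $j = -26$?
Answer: $172$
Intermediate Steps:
$11 \cdot 18 + j = 11 \cdot 18 - 26 = 198 - 26 = 172$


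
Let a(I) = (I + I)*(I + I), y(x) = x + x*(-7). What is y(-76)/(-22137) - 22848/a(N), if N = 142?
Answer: -11303444/37197539 ≈ -0.30388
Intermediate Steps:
y(x) = -6*x (y(x) = x - 7*x = -6*x)
a(I) = 4*I² (a(I) = (2*I)*(2*I) = 4*I²)
y(-76)/(-22137) - 22848/a(N) = -6*(-76)/(-22137) - 22848/(4*142²) = 456*(-1/22137) - 22848/(4*20164) = -152/7379 - 22848/80656 = -152/7379 - 22848*1/80656 = -152/7379 - 1428/5041 = -11303444/37197539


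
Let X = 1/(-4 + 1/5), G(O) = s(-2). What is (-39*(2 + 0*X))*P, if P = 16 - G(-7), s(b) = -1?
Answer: -1326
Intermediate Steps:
G(O) = -1
P = 17 (P = 16 - 1*(-1) = 16 + 1 = 17)
X = -5/19 (X = 1/(-4 + ⅕) = 1/(-19/5) = -5/19 ≈ -0.26316)
(-39*(2 + 0*X))*P = -39*(2 + 0*(-5/19))*17 = -39*(2 + 0)*17 = -39*2*17 = -78*17 = -1326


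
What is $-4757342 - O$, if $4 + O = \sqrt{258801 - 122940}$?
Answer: $-4757338 - \sqrt{135861} \approx -4.7577 \cdot 10^{6}$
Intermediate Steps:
$O = -4 + \sqrt{135861}$ ($O = -4 + \sqrt{258801 - 122940} = -4 + \sqrt{135861} \approx 364.59$)
$-4757342 - O = -4757342 - \left(-4 + \sqrt{135861}\right) = -4757342 + \left(4 - \sqrt{135861}\right) = -4757338 - \sqrt{135861}$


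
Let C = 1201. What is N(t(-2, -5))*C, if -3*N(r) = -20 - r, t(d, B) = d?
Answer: 7206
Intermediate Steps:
N(r) = 20/3 + r/3 (N(r) = -(-20 - r)/3 = 20/3 + r/3)
N(t(-2, -5))*C = (20/3 + (⅓)*(-2))*1201 = (20/3 - ⅔)*1201 = 6*1201 = 7206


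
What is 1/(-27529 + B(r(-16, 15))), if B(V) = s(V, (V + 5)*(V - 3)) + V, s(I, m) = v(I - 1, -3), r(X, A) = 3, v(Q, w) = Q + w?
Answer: -1/27527 ≈ -3.6328e-5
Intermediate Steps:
s(I, m) = -4 + I (s(I, m) = (I - 1) - 3 = (-1 + I) - 3 = -4 + I)
B(V) = -4 + 2*V (B(V) = (-4 + V) + V = -4 + 2*V)
1/(-27529 + B(r(-16, 15))) = 1/(-27529 + (-4 + 2*3)) = 1/(-27529 + (-4 + 6)) = 1/(-27529 + 2) = 1/(-27527) = -1/27527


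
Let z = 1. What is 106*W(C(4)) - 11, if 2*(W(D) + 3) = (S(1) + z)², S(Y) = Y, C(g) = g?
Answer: -117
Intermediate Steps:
W(D) = -1 (W(D) = -3 + (1 + 1)²/2 = -3 + (½)*2² = -3 + (½)*4 = -3 + 2 = -1)
106*W(C(4)) - 11 = 106*(-1) - 11 = -106 - 11 = -117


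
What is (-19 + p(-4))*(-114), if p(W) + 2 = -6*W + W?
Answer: 114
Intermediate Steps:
p(W) = -2 - 5*W (p(W) = -2 + (-6*W + W) = -2 - 5*W)
(-19 + p(-4))*(-114) = (-19 + (-2 - 5*(-4)))*(-114) = (-19 + (-2 + 20))*(-114) = (-19 + 18)*(-114) = -1*(-114) = 114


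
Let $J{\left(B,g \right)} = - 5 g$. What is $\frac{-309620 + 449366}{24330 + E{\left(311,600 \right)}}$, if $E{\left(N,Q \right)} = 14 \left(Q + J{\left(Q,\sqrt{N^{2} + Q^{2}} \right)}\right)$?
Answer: $- \frac{228694329}{58334000} - \frac{489111 \sqrt{456721}}{58334000} \approx -9.5869$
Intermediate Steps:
$E{\left(N,Q \right)} = - 70 \sqrt{N^{2} + Q^{2}} + 14 Q$ ($E{\left(N,Q \right)} = 14 \left(Q - 5 \sqrt{N^{2} + Q^{2}}\right) = - 70 \sqrt{N^{2} + Q^{2}} + 14 Q$)
$\frac{-309620 + 449366}{24330 + E{\left(311,600 \right)}} = \frac{-309620 + 449366}{24330 + \left(- 70 \sqrt{311^{2} + 600^{2}} + 14 \cdot 600\right)} = \frac{139746}{24330 + \left(- 70 \sqrt{96721 + 360000} + 8400\right)} = \frac{139746}{24330 + \left(- 70 \sqrt{456721} + 8400\right)} = \frac{139746}{24330 + \left(8400 - 70 \sqrt{456721}\right)} = \frac{139746}{32730 - 70 \sqrt{456721}}$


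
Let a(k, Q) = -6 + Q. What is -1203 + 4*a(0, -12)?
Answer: -1275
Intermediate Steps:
-1203 + 4*a(0, -12) = -1203 + 4*(-6 - 12) = -1203 + 4*(-18) = -1203 - 72 = -1275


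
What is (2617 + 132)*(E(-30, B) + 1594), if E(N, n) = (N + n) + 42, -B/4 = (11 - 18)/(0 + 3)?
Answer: 13321654/3 ≈ 4.4406e+6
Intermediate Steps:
B = 28/3 (B = -4*(11 - 18)/(0 + 3) = -(-28)/3 = -4*(-7/3) = 28/3 ≈ 9.3333)
E(N, n) = 42 + N + n
(2617 + 132)*(E(-30, B) + 1594) = (2617 + 132)*((42 - 30 + 28/3) + 1594) = 2749*(64/3 + 1594) = 2749*(4846/3) = 13321654/3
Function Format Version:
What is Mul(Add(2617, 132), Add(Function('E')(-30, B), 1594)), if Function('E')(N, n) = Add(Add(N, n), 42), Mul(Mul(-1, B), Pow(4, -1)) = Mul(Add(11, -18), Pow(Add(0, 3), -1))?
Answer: Rational(13321654, 3) ≈ 4.4406e+6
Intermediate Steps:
B = Rational(28, 3) (B = Mul(-4, Mul(Add(11, -18), Pow(Add(0, 3), -1))) = Mul(-4, Mul(-7, Pow(3, -1))) = Mul(-4, Mul(-7, Rational(1, 3))) = Mul(-4, Rational(-7, 3)) = Rational(28, 3) ≈ 9.3333)
Function('E')(N, n) = Add(42, N, n)
Mul(Add(2617, 132), Add(Function('E')(-30, B), 1594)) = Mul(Add(2617, 132), Add(Add(42, -30, Rational(28, 3)), 1594)) = Mul(2749, Add(Rational(64, 3), 1594)) = Mul(2749, Rational(4846, 3)) = Rational(13321654, 3)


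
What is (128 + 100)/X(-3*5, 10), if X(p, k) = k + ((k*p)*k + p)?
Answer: -228/1505 ≈ -0.15149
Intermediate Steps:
X(p, k) = k + p + p*k**2 (X(p, k) = k + (p*k**2 + p) = k + (p + p*k**2) = k + p + p*k**2)
(128 + 100)/X(-3*5, 10) = (128 + 100)/(10 - 3*5 - 3*5*10**2) = 228/(10 - 15 - 15*100) = 228/(10 - 15 - 1500) = 228/(-1505) = 228*(-1/1505) = -228/1505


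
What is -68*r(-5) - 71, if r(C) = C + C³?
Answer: 8769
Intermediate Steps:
-68*r(-5) - 71 = -68*(-5 + (-5)³) - 71 = -68*(-5 - 125) - 71 = -68*(-130) - 71 = 8840 - 71 = 8769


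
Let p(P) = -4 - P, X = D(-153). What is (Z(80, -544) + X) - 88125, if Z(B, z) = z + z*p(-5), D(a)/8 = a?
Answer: -90437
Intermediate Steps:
D(a) = 8*a
X = -1224 (X = 8*(-153) = -1224)
Z(B, z) = 2*z (Z(B, z) = z + z*(-4 - 1*(-5)) = z + z*(-4 + 5) = z + z*1 = z + z = 2*z)
(Z(80, -544) + X) - 88125 = (2*(-544) - 1224) - 88125 = (-1088 - 1224) - 88125 = -2312 - 88125 = -90437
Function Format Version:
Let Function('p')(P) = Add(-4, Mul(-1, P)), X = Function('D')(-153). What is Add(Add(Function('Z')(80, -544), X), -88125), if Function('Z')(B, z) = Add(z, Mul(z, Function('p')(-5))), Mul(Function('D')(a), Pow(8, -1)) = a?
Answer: -90437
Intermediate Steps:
Function('D')(a) = Mul(8, a)
X = -1224 (X = Mul(8, -153) = -1224)
Function('Z')(B, z) = Mul(2, z) (Function('Z')(B, z) = Add(z, Mul(z, Add(-4, Mul(-1, -5)))) = Add(z, Mul(z, Add(-4, 5))) = Add(z, Mul(z, 1)) = Add(z, z) = Mul(2, z))
Add(Add(Function('Z')(80, -544), X), -88125) = Add(Add(Mul(2, -544), -1224), -88125) = Add(Add(-1088, -1224), -88125) = Add(-2312, -88125) = -90437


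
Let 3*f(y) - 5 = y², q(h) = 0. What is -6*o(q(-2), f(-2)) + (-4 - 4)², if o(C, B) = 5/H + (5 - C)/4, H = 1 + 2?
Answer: 93/2 ≈ 46.500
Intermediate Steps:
f(y) = 5/3 + y²/3
H = 3
o(C, B) = 35/12 - C/4 (o(C, B) = 5/3 + (5 - C)/4 = 5*(⅓) + (5 - C)*(¼) = 5/3 + (5/4 - C/4) = 35/12 - C/4)
-6*o(q(-2), f(-2)) + (-4 - 4)² = -6*(35/12 - ¼*0) + (-4 - 4)² = -6*(35/12 + 0) + (-8)² = -6*35/12 + 64 = -35/2 + 64 = 93/2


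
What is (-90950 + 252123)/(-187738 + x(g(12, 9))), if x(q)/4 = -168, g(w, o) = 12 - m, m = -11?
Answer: -161173/188410 ≈ -0.85544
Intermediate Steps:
g(w, o) = 23 (g(w, o) = 12 - 1*(-11) = 12 + 11 = 23)
x(q) = -672 (x(q) = 4*(-168) = -672)
(-90950 + 252123)/(-187738 + x(g(12, 9))) = (-90950 + 252123)/(-187738 - 672) = 161173/(-188410) = 161173*(-1/188410) = -161173/188410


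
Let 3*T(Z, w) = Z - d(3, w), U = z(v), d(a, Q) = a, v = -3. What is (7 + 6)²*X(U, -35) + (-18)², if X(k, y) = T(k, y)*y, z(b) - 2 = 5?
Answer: -22688/3 ≈ -7562.7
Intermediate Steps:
z(b) = 7 (z(b) = 2 + 5 = 7)
U = 7
T(Z, w) = -1 + Z/3 (T(Z, w) = (Z - 1*3)/3 = (Z - 3)/3 = (-3 + Z)/3 = -1 + Z/3)
X(k, y) = y*(-1 + k/3) (X(k, y) = (-1 + k/3)*y = y*(-1 + k/3))
(7 + 6)²*X(U, -35) + (-18)² = (7 + 6)²*((⅓)*(-35)*(-3 + 7)) + (-18)² = 13²*((⅓)*(-35)*4) + 324 = 169*(-140/3) + 324 = -23660/3 + 324 = -22688/3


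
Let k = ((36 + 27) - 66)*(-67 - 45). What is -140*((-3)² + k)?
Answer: -48300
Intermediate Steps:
k = 336 (k = (63 - 66)*(-112) = -3*(-112) = 336)
-140*((-3)² + k) = -140*((-3)² + 336) = -140*(9 + 336) = -140*345 = -48300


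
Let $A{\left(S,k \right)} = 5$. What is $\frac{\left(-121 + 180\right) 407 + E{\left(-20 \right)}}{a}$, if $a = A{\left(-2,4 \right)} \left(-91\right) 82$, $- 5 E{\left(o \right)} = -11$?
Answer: $- \frac{60038}{93275} \approx -0.64367$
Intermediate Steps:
$E{\left(o \right)} = \frac{11}{5}$ ($E{\left(o \right)} = \left(- \frac{1}{5}\right) \left(-11\right) = \frac{11}{5}$)
$a = -37310$ ($a = 5 \left(-91\right) 82 = \left(-455\right) 82 = -37310$)
$\frac{\left(-121 + 180\right) 407 + E{\left(-20 \right)}}{a} = \frac{\left(-121 + 180\right) 407 + \frac{11}{5}}{-37310} = \left(59 \cdot 407 + \frac{11}{5}\right) \left(- \frac{1}{37310}\right) = \left(24013 + \frac{11}{5}\right) \left(- \frac{1}{37310}\right) = \frac{120076}{5} \left(- \frac{1}{37310}\right) = - \frac{60038}{93275}$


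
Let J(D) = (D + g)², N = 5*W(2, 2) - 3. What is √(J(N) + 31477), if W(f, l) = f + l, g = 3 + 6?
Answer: √32153 ≈ 179.31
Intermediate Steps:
g = 9
N = 17 (N = 5*(2 + 2) - 3 = 5*4 - 3 = 20 - 3 = 17)
J(D) = (9 + D)² (J(D) = (D + 9)² = (9 + D)²)
√(J(N) + 31477) = √((9 + 17)² + 31477) = √(26² + 31477) = √(676 + 31477) = √32153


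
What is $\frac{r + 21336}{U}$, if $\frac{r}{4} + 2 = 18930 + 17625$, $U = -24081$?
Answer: $- \frac{167548}{24081} \approx -6.9577$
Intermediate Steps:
$r = 146212$ ($r = -8 + 4 \left(18930 + 17625\right) = -8 + 4 \cdot 36555 = -8 + 146220 = 146212$)
$\frac{r + 21336}{U} = \frac{146212 + 21336}{-24081} = 167548 \left(- \frac{1}{24081}\right) = - \frac{167548}{24081}$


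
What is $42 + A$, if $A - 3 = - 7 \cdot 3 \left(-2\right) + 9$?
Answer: $96$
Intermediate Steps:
$A = 54$ ($A = 3 - \left(-9 + 7 \cdot 3 \left(-2\right)\right) = 3 + \left(\left(-7\right) \left(-6\right) + 9\right) = 3 + \left(42 + 9\right) = 3 + 51 = 54$)
$42 + A = 42 + 54 = 96$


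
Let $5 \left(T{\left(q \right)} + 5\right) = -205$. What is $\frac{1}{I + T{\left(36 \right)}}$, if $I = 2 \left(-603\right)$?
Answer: $- \frac{1}{1252} \approx -0.00079872$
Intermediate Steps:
$T{\left(q \right)} = -46$ ($T{\left(q \right)} = -5 + \frac{1}{5} \left(-205\right) = -5 - 41 = -46$)
$I = -1206$
$\frac{1}{I + T{\left(36 \right)}} = \frac{1}{-1206 - 46} = \frac{1}{-1252} = - \frac{1}{1252}$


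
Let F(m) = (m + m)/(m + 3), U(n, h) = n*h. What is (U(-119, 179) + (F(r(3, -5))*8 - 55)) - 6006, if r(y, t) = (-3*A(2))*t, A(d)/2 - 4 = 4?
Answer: -2215042/81 ≈ -27346.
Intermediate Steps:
A(d) = 16 (A(d) = 8 + 2*4 = 8 + 8 = 16)
U(n, h) = h*n
r(y, t) = -48*t (r(y, t) = (-3*16)*t = -48*t)
F(m) = 2*m/(3 + m) (F(m) = (2*m)/(3 + m) = 2*m/(3 + m))
(U(-119, 179) + (F(r(3, -5))*8 - 55)) - 6006 = (179*(-119) + ((2*(-48*(-5))/(3 - 48*(-5)))*8 - 55)) - 6006 = (-21301 + ((2*240/(3 + 240))*8 - 55)) - 6006 = (-21301 + ((2*240/243)*8 - 55)) - 6006 = (-21301 + ((2*240*(1/243))*8 - 55)) - 6006 = (-21301 + ((160/81)*8 - 55)) - 6006 = (-21301 + (1280/81 - 55)) - 6006 = (-21301 - 3175/81) - 6006 = -1728556/81 - 6006 = -2215042/81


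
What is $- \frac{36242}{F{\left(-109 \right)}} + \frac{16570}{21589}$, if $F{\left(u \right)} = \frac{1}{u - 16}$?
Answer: $\frac{97803583820}{21589} \approx 4.5302 \cdot 10^{6}$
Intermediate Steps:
$F{\left(u \right)} = \frac{1}{-16 + u}$
$- \frac{36242}{F{\left(-109 \right)}} + \frac{16570}{21589} = - \frac{36242}{\frac{1}{-16 - 109}} + \frac{16570}{21589} = - \frac{36242}{\frac{1}{-125}} + 16570 \cdot \frac{1}{21589} = - \frac{36242}{- \frac{1}{125}} + \frac{16570}{21589} = \left(-36242\right) \left(-125\right) + \frac{16570}{21589} = 4530250 + \frac{16570}{21589} = \frac{97803583820}{21589}$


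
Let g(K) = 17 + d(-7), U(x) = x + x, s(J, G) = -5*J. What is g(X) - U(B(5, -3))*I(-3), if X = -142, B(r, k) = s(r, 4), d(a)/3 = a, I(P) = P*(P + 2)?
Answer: 146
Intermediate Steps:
I(P) = P*(2 + P)
d(a) = 3*a
B(r, k) = -5*r
U(x) = 2*x
g(K) = -4 (g(K) = 17 + 3*(-7) = 17 - 21 = -4)
g(X) - U(B(5, -3))*I(-3) = -4 - 2*(-5*5)*(-3*(2 - 3)) = -4 - 2*(-25)*(-3*(-1)) = -4 - (-50)*3 = -4 - 1*(-150) = -4 + 150 = 146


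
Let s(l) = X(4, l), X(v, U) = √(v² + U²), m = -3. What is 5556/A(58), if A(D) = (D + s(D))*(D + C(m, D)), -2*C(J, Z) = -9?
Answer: -40281/125 + 18057*√5/125 ≈ 0.76544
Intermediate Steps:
X(v, U) = √(U² + v²)
s(l) = √(16 + l²) (s(l) = √(l² + 4²) = √(l² + 16) = √(16 + l²))
C(J, Z) = 9/2 (C(J, Z) = -½*(-9) = 9/2)
A(D) = (9/2 + D)*(D + √(16 + D²)) (A(D) = (D + √(16 + D²))*(D + 9/2) = (D + √(16 + D²))*(9/2 + D) = (9/2 + D)*(D + √(16 + D²)))
5556/A(58) = 5556/(58² + (9/2)*58 + 9*√(16 + 58²)/2 + 58*√(16 + 58²)) = 5556/(3364 + 261 + 9*√(16 + 3364)/2 + 58*√(16 + 3364)) = 5556/(3364 + 261 + 9*√3380/2 + 58*√3380) = 5556/(3364 + 261 + 9*(26*√5)/2 + 58*(26*√5)) = 5556/(3364 + 261 + 117*√5 + 1508*√5) = 5556/(3625 + 1625*√5)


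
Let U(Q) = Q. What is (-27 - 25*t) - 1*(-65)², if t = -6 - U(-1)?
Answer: -4127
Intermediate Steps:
t = -5 (t = -6 - 1*(-1) = -6 + 1 = -5)
(-27 - 25*t) - 1*(-65)² = (-27 - 25*(-5)) - 1*(-65)² = (-27 + 125) - 1*4225 = 98 - 4225 = -4127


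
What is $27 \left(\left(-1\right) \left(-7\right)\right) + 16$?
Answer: $205$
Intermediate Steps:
$27 \left(\left(-1\right) \left(-7\right)\right) + 16 = 27 \cdot 7 + 16 = 189 + 16 = 205$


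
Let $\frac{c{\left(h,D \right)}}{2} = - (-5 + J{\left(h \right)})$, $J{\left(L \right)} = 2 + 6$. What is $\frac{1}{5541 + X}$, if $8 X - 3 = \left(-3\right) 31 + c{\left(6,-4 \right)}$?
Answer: $\frac{1}{5529} \approx 0.00018086$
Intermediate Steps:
$J{\left(L \right)} = 8$
$c{\left(h,D \right)} = -6$ ($c{\left(h,D \right)} = 2 \left(- (-5 + 8)\right) = 2 \left(\left(-1\right) 3\right) = 2 \left(-3\right) = -6$)
$X = -12$ ($X = \frac{3}{8} + \frac{\left(-3\right) 31 - 6}{8} = \frac{3}{8} + \frac{-93 - 6}{8} = \frac{3}{8} + \frac{1}{8} \left(-99\right) = \frac{3}{8} - \frac{99}{8} = -12$)
$\frac{1}{5541 + X} = \frac{1}{5541 - 12} = \frac{1}{5529}$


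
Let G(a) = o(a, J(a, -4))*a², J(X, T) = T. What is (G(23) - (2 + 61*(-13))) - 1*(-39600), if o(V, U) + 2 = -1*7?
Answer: 35630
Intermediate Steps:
o(V, U) = -9 (o(V, U) = -2 - 1*7 = -2 - 7 = -9)
G(a) = -9*a²
(G(23) - (2 + 61*(-13))) - 1*(-39600) = (-9*23² - (2 + 61*(-13))) - 1*(-39600) = (-9*529 - (2 - 793)) + 39600 = (-4761 - 1*(-791)) + 39600 = (-4761 + 791) + 39600 = -3970 + 39600 = 35630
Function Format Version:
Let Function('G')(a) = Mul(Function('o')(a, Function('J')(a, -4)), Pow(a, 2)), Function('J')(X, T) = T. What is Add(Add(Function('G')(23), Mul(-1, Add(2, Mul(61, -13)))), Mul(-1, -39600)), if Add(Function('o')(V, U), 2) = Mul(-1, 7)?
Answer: 35630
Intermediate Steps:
Function('o')(V, U) = -9 (Function('o')(V, U) = Add(-2, Mul(-1, 7)) = Add(-2, -7) = -9)
Function('G')(a) = Mul(-9, Pow(a, 2))
Add(Add(Function('G')(23), Mul(-1, Add(2, Mul(61, -13)))), Mul(-1, -39600)) = Add(Add(Mul(-9, Pow(23, 2)), Mul(-1, Add(2, Mul(61, -13)))), Mul(-1, -39600)) = Add(Add(Mul(-9, 529), Mul(-1, Add(2, -793))), 39600) = Add(Add(-4761, Mul(-1, -791)), 39600) = Add(Add(-4761, 791), 39600) = Add(-3970, 39600) = 35630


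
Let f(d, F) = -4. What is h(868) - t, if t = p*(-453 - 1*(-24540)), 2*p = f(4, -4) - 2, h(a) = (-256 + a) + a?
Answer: 73741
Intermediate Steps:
h(a) = -256 + 2*a
p = -3 (p = (-4 - 2)/2 = (1/2)*(-6) = -3)
t = -72261 (t = -3*(-453 - 1*(-24540)) = -3*(-453 + 24540) = -3*24087 = -72261)
h(868) - t = (-256 + 2*868) - 1*(-72261) = (-256 + 1736) + 72261 = 1480 + 72261 = 73741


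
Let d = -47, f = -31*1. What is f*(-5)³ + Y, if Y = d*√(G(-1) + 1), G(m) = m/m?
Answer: 3875 - 47*√2 ≈ 3808.5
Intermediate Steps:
G(m) = 1
f = -31
Y = -47*√2 (Y = -47*√(1 + 1) = -47*√2 ≈ -66.468)
f*(-5)³ + Y = -31*(-5)³ - 47*√2 = -31*(-125) - 47*√2 = 3875 - 47*√2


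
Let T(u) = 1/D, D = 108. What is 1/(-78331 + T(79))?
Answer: -108/8459747 ≈ -1.2766e-5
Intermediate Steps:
T(u) = 1/108
1/(-78331 + T(79)) = 1/(-78331 + 1/108) = 1/(-8459747/108) = -108/8459747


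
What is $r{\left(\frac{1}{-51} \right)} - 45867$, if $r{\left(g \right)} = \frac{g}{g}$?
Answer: $-45866$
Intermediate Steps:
$r{\left(g \right)} = 1$
$r{\left(\frac{1}{-51} \right)} - 45867 = 1 - 45867 = -45866$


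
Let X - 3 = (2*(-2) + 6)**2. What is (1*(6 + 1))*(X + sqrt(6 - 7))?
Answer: 49 + 7*I ≈ 49.0 + 7.0*I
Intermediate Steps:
X = 7 (X = 3 + (2*(-2) + 6)**2 = 3 + (-4 + 6)**2 = 3 + 2**2 = 3 + 4 = 7)
(1*(6 + 1))*(X + sqrt(6 - 7)) = (1*(6 + 1))*(7 + sqrt(6 - 7)) = (1*7)*(7 + sqrt(-1)) = 7*(7 + I) = 49 + 7*I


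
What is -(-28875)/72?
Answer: 9625/24 ≈ 401.04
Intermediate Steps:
-(-28875)/72 = -1155*(-25/72) = 9625/24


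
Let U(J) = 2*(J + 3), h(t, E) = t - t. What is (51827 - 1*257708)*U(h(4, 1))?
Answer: -1235286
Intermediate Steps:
h(t, E) = 0
U(J) = 6 + 2*J (U(J) = 2*(3 + J) = 6 + 2*J)
(51827 - 1*257708)*U(h(4, 1)) = (51827 - 1*257708)*(6 + 2*0) = (51827 - 257708)*(6 + 0) = -205881*6 = -1235286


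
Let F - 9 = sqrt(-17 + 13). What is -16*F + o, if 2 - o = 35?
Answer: -177 - 32*I ≈ -177.0 - 32.0*I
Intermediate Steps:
o = -33 (o = 2 - 1*35 = 2 - 35 = -33)
F = 9 + 2*I (F = 9 + sqrt(-17 + 13) = 9 + sqrt(-4) = 9 + 2*I ≈ 9.0 + 2.0*I)
-16*F + o = -16*(9 + 2*I) - 33 = (-144 - 32*I) - 33 = -177 - 32*I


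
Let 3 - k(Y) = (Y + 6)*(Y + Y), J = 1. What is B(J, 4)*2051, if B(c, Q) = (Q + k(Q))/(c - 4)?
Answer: 149723/3 ≈ 49908.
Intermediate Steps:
k(Y) = 3 - 2*Y*(6 + Y) (k(Y) = 3 - (Y + 6)*(Y + Y) = 3 - (6 + Y)*2*Y = 3 - 2*Y*(6 + Y))
B(c, Q) = (3 - 11*Q - 2*Q²)/(-4 + c) (B(c, Q) = (Q + (3 - 12*Q - 2*Q²))/(c - 4) = (3 - 11*Q - 2*Q²)/(-4 + c))
B(J, 4)*2051 = ((3 - 11*4 - 2*4²)/(-4 + 1))*2051 = ((3 - 44 - 2*16)/(-3))*2051 = -(3 - 44 - 32)/3*2051 = -⅓*(-73)*2051 = (73/3)*2051 = 149723/3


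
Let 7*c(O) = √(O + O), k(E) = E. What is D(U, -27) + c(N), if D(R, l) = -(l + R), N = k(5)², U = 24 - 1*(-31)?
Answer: -28 + 5*√2/7 ≈ -26.990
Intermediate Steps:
U = 55 (U = 24 + 31 = 55)
N = 25 (N = 5² = 25)
c(O) = √2*√O/7 (c(O) = √(O + O)/7 = √(2*O)/7 = (√2*√O)/7 = √2*√O/7)
D(R, l) = -R - l (D(R, l) = -(R + l) = -R - l)
D(U, -27) + c(N) = (-1*55 - 1*(-27)) + √2*√25/7 = (-55 + 27) + (⅐)*√2*5 = -28 + 5*√2/7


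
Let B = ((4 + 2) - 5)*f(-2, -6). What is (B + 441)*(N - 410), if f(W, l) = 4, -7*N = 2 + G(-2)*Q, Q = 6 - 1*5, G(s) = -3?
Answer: -1276705/7 ≈ -1.8239e+5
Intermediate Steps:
Q = 1 (Q = 6 - 5 = 1)
N = 1/7 (N = -(2 - 3*1)/7 = -(2 - 3)/7 = -1/7*(-1) = 1/7 ≈ 0.14286)
B = 4 (B = ((4 + 2) - 5)*4 = (6 - 5)*4 = 1*4 = 4)
(B + 441)*(N - 410) = (4 + 441)*(1/7 - 410) = 445*(-2869/7) = -1276705/7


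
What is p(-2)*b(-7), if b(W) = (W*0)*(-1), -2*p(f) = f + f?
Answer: 0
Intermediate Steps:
p(f) = -f (p(f) = -(f + f)/2 = -f)
b(W) = 0 (b(W) = 0*(-1) = 0)
p(-2)*b(-7) = -1*(-2)*0 = 2*0 = 0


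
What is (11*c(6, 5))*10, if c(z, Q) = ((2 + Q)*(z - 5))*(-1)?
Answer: -770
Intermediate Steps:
c(z, Q) = -(-5 + z)*(2 + Q) (c(z, Q) = ((2 + Q)*(-5 + z))*(-1) = ((-5 + z)*(2 + Q))*(-1) = -(-5 + z)*(2 + Q))
(11*c(6, 5))*10 = (11*(10 - 2*6 + 5*5 - 1*5*6))*10 = (11*(10 - 12 + 25 - 30))*10 = (11*(-7))*10 = -77*10 = -770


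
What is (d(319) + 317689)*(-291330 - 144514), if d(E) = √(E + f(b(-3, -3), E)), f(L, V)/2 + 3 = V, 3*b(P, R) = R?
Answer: -138462844516 - 435844*√951 ≈ -1.3848e+11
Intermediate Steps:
b(P, R) = R/3
f(L, V) = -6 + 2*V
d(E) = √(-6 + 3*E) (d(E) = √(E + (-6 + 2*E)) = √(-6 + 3*E))
(d(319) + 317689)*(-291330 - 144514) = (√(-6 + 3*319) + 317689)*(-291330 - 144514) = (√(-6 + 957) + 317689)*(-435844) = (√951 + 317689)*(-435844) = (317689 + √951)*(-435844) = -138462844516 - 435844*√951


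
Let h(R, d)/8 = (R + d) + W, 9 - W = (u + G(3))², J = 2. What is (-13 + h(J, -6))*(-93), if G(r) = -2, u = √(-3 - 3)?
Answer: -3999 - 2976*I*√6 ≈ -3999.0 - 7289.7*I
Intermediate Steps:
u = I*√6 (u = √(-6) = I*√6 ≈ 2.4495*I)
W = 9 - (-2 + I*√6)² (W = 9 - (I*√6 - 2)² = 9 - (-2 + I*√6)² ≈ 11.0 + 9.798*I)
h(R, d) = 88 + 8*R + 8*d + 32*I*√6 (h(R, d) = 8*((R + d) + (11 + 4*I*√6)) = 8*(11 + R + d + 4*I*√6) = 88 + 8*R + 8*d + 32*I*√6)
(-13 + h(J, -6))*(-93) = (-13 + (88 + 8*2 + 8*(-6) + 32*I*√6))*(-93) = (-13 + (88 + 16 - 48 + 32*I*√6))*(-93) = (-13 + (56 + 32*I*√6))*(-93) = (43 + 32*I*√6)*(-93) = -3999 - 2976*I*√6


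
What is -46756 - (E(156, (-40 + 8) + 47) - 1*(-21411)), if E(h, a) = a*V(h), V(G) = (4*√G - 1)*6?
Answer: -68077 - 720*√39 ≈ -72573.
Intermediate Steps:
V(G) = -6 + 24*√G (V(G) = (-1 + 4*√G)*6 = -6 + 24*√G)
E(h, a) = a*(-6 + 24*√h)
-46756 - (E(156, (-40 + 8) + 47) - 1*(-21411)) = -46756 - (6*((-40 + 8) + 47)*(-1 + 4*√156) - 1*(-21411)) = -46756 - (6*(-32 + 47)*(-1 + 4*(2*√39)) + 21411) = -46756 - (6*15*(-1 + 8*√39) + 21411) = -46756 - ((-90 + 720*√39) + 21411) = -46756 - (21321 + 720*√39) = -46756 + (-21321 - 720*√39) = -68077 - 720*√39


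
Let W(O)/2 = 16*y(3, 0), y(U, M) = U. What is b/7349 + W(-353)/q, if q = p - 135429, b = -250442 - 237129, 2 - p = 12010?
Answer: -71886711031/1083514513 ≈ -66.346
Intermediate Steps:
p = -12008 (p = 2 - 1*12010 = 2 - 12010 = -12008)
b = -487571
W(O) = 96 (W(O) = 2*(16*3) = 2*48 = 96)
q = -147437 (q = -12008 - 135429 = -147437)
b/7349 + W(-353)/q = -487571/7349 + 96/(-147437) = -487571*1/7349 + 96*(-1/147437) = -487571/7349 - 96/147437 = -71886711031/1083514513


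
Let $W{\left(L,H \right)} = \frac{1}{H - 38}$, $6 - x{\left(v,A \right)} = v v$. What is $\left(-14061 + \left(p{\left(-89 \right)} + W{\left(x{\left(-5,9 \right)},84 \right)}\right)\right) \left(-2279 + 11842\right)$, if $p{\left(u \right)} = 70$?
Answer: $- \frac{6154603355}{46} \approx -1.338 \cdot 10^{8}$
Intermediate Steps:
$x{\left(v,A \right)} = 6 - v^{2}$ ($x{\left(v,A \right)} = 6 - v v = 6 - v^{2}$)
$W{\left(L,H \right)} = \frac{1}{-38 + H}$
$\left(-14061 + \left(p{\left(-89 \right)} + W{\left(x{\left(-5,9 \right)},84 \right)}\right)\right) \left(-2279 + 11842\right) = \left(-14061 + \left(70 + \frac{1}{-38 + 84}\right)\right) \left(-2279 + 11842\right) = \left(-14061 + \left(70 + \frac{1}{46}\right)\right) 9563 = \left(-14061 + \frac{3221}{46}\right) 9563 = \left(- \frac{643585}{46}\right) 9563 = - \frac{6154603355}{46}$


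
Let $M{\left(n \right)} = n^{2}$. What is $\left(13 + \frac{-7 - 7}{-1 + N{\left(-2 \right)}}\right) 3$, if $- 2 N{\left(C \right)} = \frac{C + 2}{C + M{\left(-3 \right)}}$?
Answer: $81$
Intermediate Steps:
$N{\left(C \right)} = - \frac{2 + C}{2 \left(9 + C\right)}$ ($N{\left(C \right)} = - \frac{\left(C + 2\right) \frac{1}{C + \left(-3\right)^{2}}}{2} = - \frac{\left(2 + C\right) \frac{1}{C + 9}}{2} = - \frac{\left(2 + C\right) \frac{1}{9 + C}}{2} = - \frac{\frac{1}{9 + C} \left(2 + C\right)}{2} = - \frac{2 + C}{2 \left(9 + C\right)}$)
$\left(13 + \frac{-7 - 7}{-1 + N{\left(-2 \right)}}\right) 3 = \left(13 + \frac{-7 - 7}{-1 + \frac{-2 - -2}{2 \left(9 - 2\right)}}\right) 3 = \left(13 - \frac{14}{-1 + \frac{-2 + 2}{2 \cdot 7}}\right) 3 = \left(13 - \frac{14}{-1 + \frac{1}{2} \cdot \frac{1}{7} \cdot 0}\right) 3 = \left(13 - \frac{14}{-1 + 0}\right) 3 = \left(13 - \frac{14}{-1}\right) 3 = \left(13 - -14\right) 3 = \left(13 + 14\right) 3 = 27 \cdot 3 = 81$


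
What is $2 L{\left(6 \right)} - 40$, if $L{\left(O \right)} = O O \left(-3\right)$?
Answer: $-256$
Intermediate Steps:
$L{\left(O \right)} = - 3 O^{2}$ ($L{\left(O \right)} = O^{2} \left(-3\right) = - 3 O^{2}$)
$2 L{\left(6 \right)} - 40 = 2 \left(- 3 \cdot 6^{2}\right) - 40 = 2 \left(\left(-3\right) 36\right) - 40 = 2 \left(-108\right) - 40 = -216 - 40 = -256$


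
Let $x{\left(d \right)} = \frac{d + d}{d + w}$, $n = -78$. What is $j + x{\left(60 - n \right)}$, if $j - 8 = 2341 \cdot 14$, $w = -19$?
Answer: $\frac{3901334}{119} \approx 32784.0$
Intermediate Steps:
$x{\left(d \right)} = \frac{2 d}{-19 + d}$ ($x{\left(d \right)} = \frac{d + d}{d - 19} = \frac{2 d}{-19 + d}$)
$j = 32782$ ($j = 8 + 2341 \cdot 14 = 8 + 32774 = 32782$)
$j + x{\left(60 - n \right)} = 32782 + \frac{2 \left(60 - -78\right)}{-19 + \left(60 - -78\right)} = 32782 + \frac{2 \left(60 + 78\right)}{-19 + \left(60 + 78\right)} = 32782 + 2 \cdot 138 \frac{1}{-19 + 138} = 32782 + 2 \cdot 138 \cdot \frac{1}{119} = 32782 + \frac{276}{119} = \frac{3901334}{119}$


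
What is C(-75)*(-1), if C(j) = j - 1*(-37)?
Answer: 38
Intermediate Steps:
C(j) = 37 + j (C(j) = j + 37 = 37 + j)
C(-75)*(-1) = (37 - 75)*(-1) = -38*(-1) = 38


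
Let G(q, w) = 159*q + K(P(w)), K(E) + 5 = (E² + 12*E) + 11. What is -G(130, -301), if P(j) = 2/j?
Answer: -1873259056/90601 ≈ -20676.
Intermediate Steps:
K(E) = 6 + E² + 12*E (K(E) = -5 + ((E² + 12*E) + 11) = -5 + (11 + E² + 12*E) = 6 + E² + 12*E)
G(q, w) = 6 + 4/w² + 24/w + 159*q (G(q, w) = 159*q + (6 + (2/w)² + 12*(2/w)) = 159*q + (6 + 4/w² + 24/w) = 6 + 4/w² + 24/w + 159*q)
-G(130, -301) = -(6 + 4/(-301)² + 24/(-301) + 159*130) = -(6 + 4*(1/90601) + 24*(-1/301) + 20670) = -(6 + 4/90601 - 24/301 + 20670) = -1*1873259056/90601 = -1873259056/90601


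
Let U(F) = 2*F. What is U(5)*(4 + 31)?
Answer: 350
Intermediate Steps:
U(5)*(4 + 31) = (2*5)*(4 + 31) = 10*35 = 350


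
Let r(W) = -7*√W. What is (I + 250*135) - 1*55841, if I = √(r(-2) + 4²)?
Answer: -22091 + √(16 - 7*I*√2) ≈ -22087.0 - 1.1864*I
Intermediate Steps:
I = √(16 - 7*I*√2) (I = √(-7*I*√2 + 4²) = √(-7*I*√2 + 16) = √(16 - 7*I*√2) ≈ 4.1722 - 1.1864*I)
(I + 250*135) - 1*55841 = (√(16 - 7*I*√2) + 250*135) - 1*55841 = (√(16 - 7*I*√2) + 33750) - 55841 = (33750 + √(16 - 7*I*√2)) - 55841 = -22091 + √(16 - 7*I*√2)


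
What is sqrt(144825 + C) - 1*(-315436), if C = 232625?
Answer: 315436 + 5*sqrt(15098) ≈ 3.1605e+5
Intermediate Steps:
sqrt(144825 + C) - 1*(-315436) = sqrt(144825 + 232625) - 1*(-315436) = sqrt(377450) + 315436 = 5*sqrt(15098) + 315436 = 315436 + 5*sqrt(15098)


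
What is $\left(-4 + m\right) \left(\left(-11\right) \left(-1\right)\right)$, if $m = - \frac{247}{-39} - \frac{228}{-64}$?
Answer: $\frac{3113}{48} \approx 64.854$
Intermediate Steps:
$m = \frac{475}{48}$ ($m = \left(-247\right) \left(- \frac{1}{39}\right) - - \frac{57}{16} = \frac{19}{3} + \frac{57}{16} = \frac{475}{48} \approx 9.8958$)
$\left(-4 + m\right) \left(\left(-11\right) \left(-1\right)\right) = \left(-4 + \frac{475}{48}\right) \left(\left(-11\right) \left(-1\right)\right) = \frac{283}{48} \cdot 11 = \frac{3113}{48}$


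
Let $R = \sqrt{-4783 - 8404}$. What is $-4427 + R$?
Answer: $-4427 + i \sqrt{13187} \approx -4427.0 + 114.83 i$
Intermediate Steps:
$R = i \sqrt{13187}$ ($R = \sqrt{-13187} = i \sqrt{13187} \approx 114.83 i$)
$-4427 + R = -4427 + i \sqrt{13187}$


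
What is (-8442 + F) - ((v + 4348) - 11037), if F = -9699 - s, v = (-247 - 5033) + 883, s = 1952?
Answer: -9007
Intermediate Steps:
v = -4397 (v = -5280 + 883 = -4397)
F = -11651 (F = -9699 - 1*1952 = -9699 - 1952 = -11651)
(-8442 + F) - ((v + 4348) - 11037) = (-8442 - 11651) - ((-4397 + 4348) - 11037) = -20093 - (-49 - 11037) = -20093 - 1*(-11086) = -20093 + 11086 = -9007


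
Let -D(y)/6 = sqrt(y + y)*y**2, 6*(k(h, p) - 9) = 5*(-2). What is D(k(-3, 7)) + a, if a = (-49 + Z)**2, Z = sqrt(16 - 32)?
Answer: 2385 - 392*I - 1936*sqrt(33)/9 ≈ 1149.3 - 392.0*I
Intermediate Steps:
k(h, p) = 22/3 (k(h, p) = 9 + (5*(-2))/6 = 9 + (1/6)*(-10) = 9 - 5/3 = 22/3)
Z = 4*I (Z = sqrt(-16) = 4*I ≈ 4.0*I)
a = (-49 + 4*I)**2 ≈ 2385.0 - 392.0*I
D(y) = -6*sqrt(2)*y**(5/2) (D(y) = -6*sqrt(y + y)*y**2 = -6*sqrt(2*y)*y**2 = -6*sqrt(2)*sqrt(y)*y**2 = -6*sqrt(2)*y**(5/2))
D(k(-3, 7)) + a = -6*sqrt(2)*(22/3)**(5/2) + (2385 - 392*I) = -6*sqrt(2)*484*sqrt(66)/27 + (2385 - 392*I) = -1936*sqrt(33)/9 + (2385 - 392*I) = 2385 - 392*I - 1936*sqrt(33)/9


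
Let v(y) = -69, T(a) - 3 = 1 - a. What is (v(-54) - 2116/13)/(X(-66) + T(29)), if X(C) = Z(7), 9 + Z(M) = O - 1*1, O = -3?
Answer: 3013/494 ≈ 6.0992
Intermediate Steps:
T(a) = 4 - a (T(a) = 3 + (1 - a) = 4 - a)
Z(M) = -13 (Z(M) = -9 + (-3 - 1*1) = -9 + (-3 - 1) = -9 - 4 = -13)
X(C) = -13
(v(-54) - 2116/13)/(X(-66) + T(29)) = (-69 - 2116/13)/(-13 + (4 - 1*29)) = (-69 - 2116*1/13)/(-13 + (4 - 29)) = (-69 - 2116/13)/(-13 - 25) = -3013/13/(-38) = -3013/13*(-1/38) = 3013/494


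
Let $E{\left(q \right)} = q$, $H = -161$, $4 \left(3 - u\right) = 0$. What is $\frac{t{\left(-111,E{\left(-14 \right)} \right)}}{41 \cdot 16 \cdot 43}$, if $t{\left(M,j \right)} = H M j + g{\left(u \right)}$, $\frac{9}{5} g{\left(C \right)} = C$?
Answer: $- \frac{750577}{84624} \approx -8.8696$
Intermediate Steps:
$u = 3$ ($u = 3 - 0 = 3 + 0 = 3$)
$g{\left(C \right)} = \frac{5 C}{9}$
$t{\left(M,j \right)} = \frac{5}{3} - 161 M j$ ($t{\left(M,j \right)} = - 161 M j + \frac{5}{9} \cdot 3 = - 161 M j + \frac{5}{3} = \frac{5}{3} - 161 M j$)
$\frac{t{\left(-111,E{\left(-14 \right)} \right)}}{41 \cdot 16 \cdot 43} = \frac{\frac{5}{3} - \left(-17871\right) \left(-14\right)}{41 \cdot 16 \cdot 43} = \frac{\frac{5}{3} - 250194}{656 \cdot 43} = - \frac{750577}{3 \cdot 28208} = \left(- \frac{750577}{3}\right) \frac{1}{28208} = - \frac{750577}{84624}$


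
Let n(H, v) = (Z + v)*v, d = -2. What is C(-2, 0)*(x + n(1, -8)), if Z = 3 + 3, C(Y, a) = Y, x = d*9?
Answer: 4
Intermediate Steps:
x = -18 (x = -2*9 = -18)
Z = 6
n(H, v) = v*(6 + v) (n(H, v) = (6 + v)*v = v*(6 + v))
C(-2, 0)*(x + n(1, -8)) = -2*(-18 - 8*(6 - 8)) = -2*(-18 - 8*(-2)) = -2*(-18 + 16) = -2*(-2) = 4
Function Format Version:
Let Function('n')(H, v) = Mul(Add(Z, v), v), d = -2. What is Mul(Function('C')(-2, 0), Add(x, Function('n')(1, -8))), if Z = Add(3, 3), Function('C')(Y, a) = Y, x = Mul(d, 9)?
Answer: 4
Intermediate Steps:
x = -18 (x = Mul(-2, 9) = -18)
Z = 6
Function('n')(H, v) = Mul(v, Add(6, v)) (Function('n')(H, v) = Mul(Add(6, v), v) = Mul(v, Add(6, v)))
Mul(Function('C')(-2, 0), Add(x, Function('n')(1, -8))) = Mul(-2, Add(-18, Mul(-8, Add(6, -8)))) = Mul(-2, Add(-18, Mul(-8, -2))) = Mul(-2, Add(-18, 16)) = Mul(-2, -2) = 4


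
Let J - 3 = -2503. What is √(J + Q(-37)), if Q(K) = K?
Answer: I*√2537 ≈ 50.369*I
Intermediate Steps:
J = -2500 (J = 3 - 2503 = -2500)
√(J + Q(-37)) = √(-2500 - 37) = √(-2537) = I*√2537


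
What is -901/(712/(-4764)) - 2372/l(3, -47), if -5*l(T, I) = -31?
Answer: 31154741/5518 ≈ 5646.0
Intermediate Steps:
l(T, I) = 31/5 (l(T, I) = -⅕*(-31) = 31/5)
-901/(712/(-4764)) - 2372/l(3, -47) = -901/(712/(-4764)) - 2372/31/5 = -901/(712*(-1/4764)) - 2372*5/31 = -901/(-178/1191) - 11860/31 = -901*(-1191/178) - 11860/31 = 1073091/178 - 11860/31 = 31154741/5518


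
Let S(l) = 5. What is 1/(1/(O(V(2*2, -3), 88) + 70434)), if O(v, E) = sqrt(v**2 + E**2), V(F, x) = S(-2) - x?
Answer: 70434 + 8*sqrt(122) ≈ 70522.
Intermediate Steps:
V(F, x) = 5 - x
O(v, E) = sqrt(E**2 + v**2)
1/(1/(O(V(2*2, -3), 88) + 70434)) = 1/(1/(sqrt(88**2 + (5 - 1*(-3))**2) + 70434)) = 1/(1/(sqrt(7744 + (5 + 3)**2) + 70434)) = 1/(1/(sqrt(7744 + 8**2) + 70434)) = 1/(1/(sqrt(7744 + 64) + 70434)) = 1/(1/(sqrt(7808) + 70434)) = 1/(1/(8*sqrt(122) + 70434)) = 1/(1/(70434 + 8*sqrt(122))) = 70434 + 8*sqrt(122)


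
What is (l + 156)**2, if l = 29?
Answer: 34225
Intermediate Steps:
(l + 156)**2 = (29 + 156)**2 = 185**2 = 34225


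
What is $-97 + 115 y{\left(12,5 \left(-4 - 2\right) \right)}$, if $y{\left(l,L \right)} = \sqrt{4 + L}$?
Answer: $-97 + 115 i \sqrt{26} \approx -97.0 + 586.39 i$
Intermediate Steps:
$-97 + 115 y{\left(12,5 \left(-4 - 2\right) \right)} = -97 + 115 \sqrt{4 + 5 \left(-4 - 2\right)} = -97 + 115 \sqrt{4 + 5 \left(-6\right)} = -97 + 115 \sqrt{4 - 30} = -97 + 115 \sqrt{-26} = -97 + 115 i \sqrt{26}$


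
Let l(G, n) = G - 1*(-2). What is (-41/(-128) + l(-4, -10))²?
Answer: 46225/16384 ≈ 2.8214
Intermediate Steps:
l(G, n) = 2 + G (l(G, n) = G + 2 = 2 + G)
(-41/(-128) + l(-4, -10))² = (-41/(-128) + (2 - 4))² = (-41*(-1/128) - 2)² = (41/128 - 2)² = (-215/128)² = 46225/16384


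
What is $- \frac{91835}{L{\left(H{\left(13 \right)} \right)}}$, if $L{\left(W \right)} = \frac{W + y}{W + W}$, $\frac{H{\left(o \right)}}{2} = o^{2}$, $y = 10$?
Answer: $- \frac{15520115}{87} \approx -1.7839 \cdot 10^{5}$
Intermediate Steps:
$H{\left(o \right)} = 2 o^{2}$
$L{\left(W \right)} = \frac{10 + W}{2 W}$ ($L{\left(W \right)} = \frac{W + 10}{W + W} = \frac{10 + W}{2 W}$)
$- \frac{91835}{L{\left(H{\left(13 \right)} \right)}} = - \frac{91835}{\frac{1}{2} \frac{1}{2 \cdot 13^{2}} \left(10 + 2 \cdot 13^{2}\right)} = - \frac{91835}{\frac{1}{2} \frac{1}{2 \cdot 169} \left(10 + 2 \cdot 169\right)} = - \frac{91835}{\frac{1}{2} \cdot \frac{1}{338} \left(10 + 338\right)} = - \frac{91835}{\frac{1}{2} \cdot \frac{1}{338} \cdot 348} = - \frac{91835}{\frac{87}{169}} = \left(-91835\right) \frac{169}{87} = - \frac{15520115}{87}$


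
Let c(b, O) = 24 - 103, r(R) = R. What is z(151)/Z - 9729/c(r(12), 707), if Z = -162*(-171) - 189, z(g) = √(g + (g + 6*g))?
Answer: 9729/79 + 2*√302/27513 ≈ 123.15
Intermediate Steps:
z(g) = 2*√2*√g (z(g) = √(g + 7*g) = √(8*g) = 2*√2*√g)
Z = 27513 (Z = 27702 - 189 = 27513)
c(b, O) = -79
z(151)/Z - 9729/c(r(12), 707) = (2*√2*√151)/27513 - 9729/(-79) = (2*√302)*(1/27513) - 9729*(-1/79) = 2*√302/27513 + 9729/79 = 9729/79 + 2*√302/27513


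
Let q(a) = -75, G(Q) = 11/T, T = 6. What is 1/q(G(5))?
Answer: -1/75 ≈ -0.013333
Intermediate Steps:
G(Q) = 11/6
1/q(G(5)) = 1/(-75) = -1/75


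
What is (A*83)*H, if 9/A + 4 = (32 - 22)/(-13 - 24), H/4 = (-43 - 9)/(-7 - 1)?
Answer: -359307/79 ≈ -4548.2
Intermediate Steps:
H = 26 (H = 4*((-43 - 9)/(-7 - 1)) = 4*(-52/(-8)) = 4*(-52*(-⅛)) = 4*(13/2) = 26)
A = -333/158 (A = 9/(-4 + (32 - 22)/(-13 - 24)) = 9/(-4 + 10/(-37)) = 9/(-4 + 10*(-1/37)) = 9/(-4 - 10/37) = 9/(-158/37) = 9*(-37/158) = -333/158 ≈ -2.1076)
(A*83)*H = -333/158*83*26 = -27639/158*26 = -359307/79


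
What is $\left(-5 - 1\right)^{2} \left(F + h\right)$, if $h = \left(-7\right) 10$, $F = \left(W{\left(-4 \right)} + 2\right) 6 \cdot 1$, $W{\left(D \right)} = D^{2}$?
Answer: $1368$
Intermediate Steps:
$F = 108$ ($F = \left(\left(-4\right)^{2} + 2\right) 6 \cdot 1 = \left(16 + 2\right) 6 = 18 \cdot 6 = 108$)
$h = -70$
$\left(-5 - 1\right)^{2} \left(F + h\right) = \left(-5 - 1\right)^{2} \left(108 - 70\right) = \left(-6\right)^{2} \cdot 38 = 36 \cdot 38 = 1368$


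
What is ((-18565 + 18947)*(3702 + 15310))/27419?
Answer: 1037512/3917 ≈ 264.87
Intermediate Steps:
((-18565 + 18947)*(3702 + 15310))/27419 = (382*19012)*(1/27419) = 7262584*(1/27419) = 1037512/3917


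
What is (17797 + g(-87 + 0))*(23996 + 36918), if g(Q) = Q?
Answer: 1078786940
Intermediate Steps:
(17797 + g(-87 + 0))*(23996 + 36918) = (17797 + (-87 + 0))*(23996 + 36918) = (17797 - 87)*60914 = 17710*60914 = 1078786940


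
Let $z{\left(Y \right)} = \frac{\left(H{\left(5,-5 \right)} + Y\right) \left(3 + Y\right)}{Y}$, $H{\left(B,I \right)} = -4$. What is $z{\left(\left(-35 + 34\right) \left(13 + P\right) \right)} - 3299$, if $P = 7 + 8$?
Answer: $- \frac{23293}{7} \approx -3327.6$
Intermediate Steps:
$P = 15$
$z{\left(Y \right)} = \frac{\left(-4 + Y\right) \left(3 + Y\right)}{Y}$
$z{\left(\left(-35 + 34\right) \left(13 + P\right) \right)} - 3299 = \left(-1 + \left(-35 + 34\right) \left(13 + 15\right) - \frac{12}{\left(-35 + 34\right) \left(13 + 15\right)}\right) - 3299 = \left(-1 - 28 - \frac{12}{\left(-1\right) 28}\right) - 3299 = \left(-1 - 28 - \frac{12}{-28}\right) - 3299 = \left(-1 - 28 - - \frac{3}{7}\right) - 3299 = \left(-1 - 28 + \frac{3}{7}\right) - 3299 = - \frac{200}{7} - 3299 = - \frac{23293}{7}$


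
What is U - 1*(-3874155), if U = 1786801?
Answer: 5660956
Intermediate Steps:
U - 1*(-3874155) = 1786801 - 1*(-3874155) = 1786801 + 3874155 = 5660956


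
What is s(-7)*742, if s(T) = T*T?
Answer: 36358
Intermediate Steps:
s(T) = T²
s(-7)*742 = (-7)²*742 = 49*742 = 36358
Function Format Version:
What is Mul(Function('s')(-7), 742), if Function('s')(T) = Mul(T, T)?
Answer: 36358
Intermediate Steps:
Function('s')(T) = Pow(T, 2)
Mul(Function('s')(-7), 742) = Mul(Pow(-7, 2), 742) = Mul(49, 742) = 36358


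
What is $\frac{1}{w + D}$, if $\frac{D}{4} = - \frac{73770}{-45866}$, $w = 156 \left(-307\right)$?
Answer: $- \frac{22933}{1098159696} \approx -2.0883 \cdot 10^{-5}$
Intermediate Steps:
$w = -47892$
$D = \frac{147540}{22933}$ ($D = 4 \left(- \frac{73770}{-45866}\right) = 4 \left(\left(-73770\right) \left(- \frac{1}{45866}\right)\right) = 4 \cdot \frac{36885}{22933} = \frac{147540}{22933} \approx 6.4335$)
$\frac{1}{w + D} = \frac{1}{-47892 + \frac{147540}{22933}} = \frac{1}{- \frac{1098159696}{22933}} = - \frac{22933}{1098159696}$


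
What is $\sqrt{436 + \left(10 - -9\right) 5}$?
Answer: $3 \sqrt{59} \approx 23.043$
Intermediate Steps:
$\sqrt{436 + \left(10 - -9\right) 5} = \sqrt{436 + \left(10 + 9\right) 5} = \sqrt{436 + 19 \cdot 5} = \sqrt{436 + 95} = \sqrt{531} = 3 \sqrt{59}$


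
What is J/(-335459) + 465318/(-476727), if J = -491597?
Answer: 26087484019/53307454231 ≈ 0.48938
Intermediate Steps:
J/(-335459) + 465318/(-476727) = -491597/(-335459) + 465318/(-476727) = -491597*(-1/335459) + 465318*(-1/476727) = 491597/335459 - 155106/158909 = 26087484019/53307454231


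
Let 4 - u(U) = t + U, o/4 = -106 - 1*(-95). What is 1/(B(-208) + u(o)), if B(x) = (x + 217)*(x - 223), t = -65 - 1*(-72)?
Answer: -1/3838 ≈ -0.00026055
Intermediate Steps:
t = 7 (t = -65 + 72 = 7)
o = -44 (o = 4*(-106 - 1*(-95)) = 4*(-106 + 95) = 4*(-11) = -44)
u(U) = -3 - U (u(U) = 4 - (7 + U) = 4 + (-7 - U) = -3 - U)
B(x) = (-223 + x)*(217 + x) (B(x) = (217 + x)*(-223 + x) = (-223 + x)*(217 + x))
1/(B(-208) + u(o)) = 1/((-48391 + (-208)**2 - 6*(-208)) + (-3 - 1*(-44))) = 1/((-48391 + 43264 + 1248) + (-3 + 44)) = 1/(-3879 + 41) = 1/(-3838) = -1/3838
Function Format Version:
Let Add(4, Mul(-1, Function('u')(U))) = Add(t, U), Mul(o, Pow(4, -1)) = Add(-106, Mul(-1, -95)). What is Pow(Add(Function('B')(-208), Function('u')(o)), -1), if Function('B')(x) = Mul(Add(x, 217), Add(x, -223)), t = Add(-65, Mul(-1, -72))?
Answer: Rational(-1, 3838) ≈ -0.00026055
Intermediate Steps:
t = 7 (t = Add(-65, 72) = 7)
o = -44 (o = Mul(4, Add(-106, Mul(-1, -95))) = Mul(4, Add(-106, 95)) = Mul(4, -11) = -44)
Function('u')(U) = Add(-3, Mul(-1, U)) (Function('u')(U) = Add(4, Mul(-1, Add(7, U))) = Add(4, Add(-7, Mul(-1, U))) = Add(-3, Mul(-1, U)))
Function('B')(x) = Mul(Add(-223, x), Add(217, x)) (Function('B')(x) = Mul(Add(217, x), Add(-223, x)) = Mul(Add(-223, x), Add(217, x)))
Pow(Add(Function('B')(-208), Function('u')(o)), -1) = Pow(Add(Add(-48391, Pow(-208, 2), Mul(-6, -208)), Add(-3, Mul(-1, -44))), -1) = Pow(Add(Add(-48391, 43264, 1248), Add(-3, 44)), -1) = Pow(Add(-3879, 41), -1) = Pow(-3838, -1) = Rational(-1, 3838)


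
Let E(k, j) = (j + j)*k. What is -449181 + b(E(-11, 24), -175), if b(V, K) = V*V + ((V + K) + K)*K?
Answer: -16747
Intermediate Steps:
E(k, j) = 2*j*k (E(k, j) = (2*j)*k = 2*j*k)
b(V, K) = V² + K*(V + 2*K) (b(V, K) = V² + ((K + V) + K)*K = V² + (V + 2*K)*K = V² + K*(V + 2*K))
-449181 + b(E(-11, 24), -175) = -449181 + ((2*24*(-11))² + 2*(-175)² - 350*24*(-11)) = -449181 + ((-528)² + 2*30625 - 175*(-528)) = -449181 + (278784 + 61250 + 92400) = -449181 + 432434 = -16747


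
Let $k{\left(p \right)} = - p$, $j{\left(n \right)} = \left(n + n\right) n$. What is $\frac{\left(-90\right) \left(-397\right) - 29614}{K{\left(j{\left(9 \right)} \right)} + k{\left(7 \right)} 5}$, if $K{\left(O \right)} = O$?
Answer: $\frac{6116}{127} \approx 48.157$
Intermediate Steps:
$j{\left(n \right)} = 2 n^{2}$ ($j{\left(n \right)} = 2 n n = 2 n^{2}$)
$\frac{\left(-90\right) \left(-397\right) - 29614}{K{\left(j{\left(9 \right)} \right)} + k{\left(7 \right)} 5} = \frac{\left(-90\right) \left(-397\right) - 29614}{2 \cdot 9^{2} + \left(-1\right) 7 \cdot 5} = \frac{35730 - 29614}{2 \cdot 81 - 35} = \frac{6116}{162 - 35} = \frac{6116}{127}$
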